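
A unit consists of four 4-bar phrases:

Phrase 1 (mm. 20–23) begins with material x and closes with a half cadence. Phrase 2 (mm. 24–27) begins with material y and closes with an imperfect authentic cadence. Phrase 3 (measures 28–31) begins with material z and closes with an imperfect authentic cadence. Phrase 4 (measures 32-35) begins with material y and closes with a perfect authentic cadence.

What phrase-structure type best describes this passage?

contrasting double period

Four phrases in two halves: the first half (mm. 20–27) ends with an imperfect authentic cadence, the second (measures 28–35) with a perfect authentic cadence — a large antecedent–consequent pair, i.e. a double period.
Phrase 3 begins with different material from phrase 1, making it contrasting.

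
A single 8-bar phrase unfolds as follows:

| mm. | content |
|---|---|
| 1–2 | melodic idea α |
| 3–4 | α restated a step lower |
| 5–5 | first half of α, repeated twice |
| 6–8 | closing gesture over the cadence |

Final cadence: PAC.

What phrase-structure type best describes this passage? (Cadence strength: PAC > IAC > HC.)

sentence

Basic idea (measures 1–2) + its repetition (mm. 3-4) form the presentation; fragmentation and cadence (bars 5–8) form the continuation — the 8-bar whole is a sentence.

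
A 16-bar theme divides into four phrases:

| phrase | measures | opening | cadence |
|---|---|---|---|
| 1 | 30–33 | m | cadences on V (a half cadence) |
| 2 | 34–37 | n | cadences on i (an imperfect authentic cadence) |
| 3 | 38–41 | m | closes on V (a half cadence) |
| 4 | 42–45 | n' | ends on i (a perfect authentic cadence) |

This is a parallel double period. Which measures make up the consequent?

In a double period the first pair of phrases (ending imperfect authentic cadence) is the large antecedent and the second pair (ending perfect authentic cadence) is the large consequent; the consequent is measures 38–45.

measures 38–45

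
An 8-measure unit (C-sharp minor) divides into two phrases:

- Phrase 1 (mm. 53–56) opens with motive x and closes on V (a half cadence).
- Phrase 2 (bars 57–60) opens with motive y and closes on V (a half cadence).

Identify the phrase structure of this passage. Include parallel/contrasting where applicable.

The second phrase closes with a half cadence, which is not stronger than the first phrase's half cadence; without a weak→strong cadential pair there is no antecedent–consequent relationship, so this is a phrase group rather than a period.

phrase group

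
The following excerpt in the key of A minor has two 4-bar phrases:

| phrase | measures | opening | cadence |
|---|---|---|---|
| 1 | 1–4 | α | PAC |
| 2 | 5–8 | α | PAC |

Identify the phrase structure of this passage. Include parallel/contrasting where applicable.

repeated phrase

Both phrases have the same opening (α) and the same cadence (perfect authentic cadence): the second is a restatement, not a consequent, so this is a repeated phrase rather than a period.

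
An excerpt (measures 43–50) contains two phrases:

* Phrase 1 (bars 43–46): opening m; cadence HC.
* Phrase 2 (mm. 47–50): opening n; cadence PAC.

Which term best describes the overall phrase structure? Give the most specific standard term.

Phrase 1 ends with a half cadence (weaker) and phrase 2 with a perfect authentic cadence (stronger): antecedent + consequent = a period.
The two phrases open with different material (m / n), so the period is contrasting.

contrasting period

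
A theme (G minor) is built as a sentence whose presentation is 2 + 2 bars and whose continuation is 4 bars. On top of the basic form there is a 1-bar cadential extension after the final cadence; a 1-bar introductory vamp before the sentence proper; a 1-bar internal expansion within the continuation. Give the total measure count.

11 measures

Basic sentence: 2 + 2 + 4 = 8 bars.
8 (basic form) + 1 (cadential extension) + 1 (introduction) + 1 (internal expansion) = 11.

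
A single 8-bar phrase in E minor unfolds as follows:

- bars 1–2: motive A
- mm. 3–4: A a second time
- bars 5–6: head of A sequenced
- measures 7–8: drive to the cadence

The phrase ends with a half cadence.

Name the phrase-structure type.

sentence

Basic idea (mm. 1-2) + its repetition (mm. 3-4) form the presentation; fragmentation and cadence (bars 5-8) form the continuation — the 8-bar whole is a sentence.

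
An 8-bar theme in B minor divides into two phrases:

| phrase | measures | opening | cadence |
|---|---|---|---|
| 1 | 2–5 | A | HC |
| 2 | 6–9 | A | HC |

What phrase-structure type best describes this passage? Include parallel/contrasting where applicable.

repeated phrase

Both phrases have the same opening (A) and the same cadence (half cadence): the second is a restatement, not a consequent, so this is a repeated phrase rather than a period.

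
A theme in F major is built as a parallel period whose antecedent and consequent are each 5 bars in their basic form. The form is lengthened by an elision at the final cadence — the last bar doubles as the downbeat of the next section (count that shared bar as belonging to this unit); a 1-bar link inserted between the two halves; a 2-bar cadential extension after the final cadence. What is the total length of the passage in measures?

Basic parallel period: 5 + 5 = 10 bars.
10 (basic form) + 1 (link) + 2 (cadential extension) = 13.
The elision shares a bar with the next section but does not change this unit's count.

13 measures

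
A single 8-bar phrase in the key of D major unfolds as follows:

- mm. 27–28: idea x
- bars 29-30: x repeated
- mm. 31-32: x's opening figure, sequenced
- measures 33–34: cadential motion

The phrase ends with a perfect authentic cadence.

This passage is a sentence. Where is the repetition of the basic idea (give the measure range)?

The presentation of a sentence is the basic idea (mm. 27–28) plus its repetition (mm. 29–30); the repetition of the basic idea is therefore mm. 29–30.

measures 29–30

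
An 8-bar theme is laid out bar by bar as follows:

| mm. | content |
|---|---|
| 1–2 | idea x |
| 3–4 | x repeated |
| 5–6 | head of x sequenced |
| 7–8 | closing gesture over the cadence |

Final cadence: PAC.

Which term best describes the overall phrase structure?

sentence

Basic idea (mm. 1-2) + its repetition (mm. 3–4) form the presentation; fragmentation and cadence (measures 5–8) form the continuation — the 8-bar whole is a sentence.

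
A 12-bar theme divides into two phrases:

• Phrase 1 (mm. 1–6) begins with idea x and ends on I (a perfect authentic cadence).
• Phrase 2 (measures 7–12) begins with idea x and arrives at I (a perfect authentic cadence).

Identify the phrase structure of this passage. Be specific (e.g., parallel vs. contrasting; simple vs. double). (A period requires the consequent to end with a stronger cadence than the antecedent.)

repeated phrase

Both phrases have the same opening (x) and the same cadence (perfect authentic cadence): the second is a restatement, not a consequent, so this is a repeated phrase rather than a period.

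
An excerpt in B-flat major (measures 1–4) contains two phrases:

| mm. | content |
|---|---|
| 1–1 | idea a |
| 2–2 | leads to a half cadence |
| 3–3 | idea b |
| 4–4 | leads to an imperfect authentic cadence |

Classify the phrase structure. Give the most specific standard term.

contrasting period

Phrase 1 ends with a half cadence (weaker) and phrase 2 with an imperfect authentic cadence (stronger): antecedent + consequent = a period.
The two phrases open with different material (a / b), so the period is contrasting.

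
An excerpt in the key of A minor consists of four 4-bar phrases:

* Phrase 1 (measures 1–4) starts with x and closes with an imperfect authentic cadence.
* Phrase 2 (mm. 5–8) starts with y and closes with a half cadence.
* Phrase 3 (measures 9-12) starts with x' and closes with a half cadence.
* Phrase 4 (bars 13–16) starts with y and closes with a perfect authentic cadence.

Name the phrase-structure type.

Four phrases in two halves: the first half (bars 1–8) ends with a half cadence, the second (mm. 9–16) with a perfect authentic cadence — a large antecedent–consequent pair, i.e. a double period.
Phrase 3 begins with the same material as phrase 1, making it parallel.

parallel double period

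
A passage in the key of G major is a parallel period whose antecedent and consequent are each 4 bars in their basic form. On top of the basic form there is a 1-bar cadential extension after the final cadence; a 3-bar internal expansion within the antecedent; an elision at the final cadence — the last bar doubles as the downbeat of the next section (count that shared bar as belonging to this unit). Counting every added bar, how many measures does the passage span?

Basic parallel period: 4 + 4 = 8 bars.
8 (basic form) + 1 (cadential extension) + 3 (internal expansion) = 12.
The elision shares a bar with the next section but does not change this unit's count.

12 measures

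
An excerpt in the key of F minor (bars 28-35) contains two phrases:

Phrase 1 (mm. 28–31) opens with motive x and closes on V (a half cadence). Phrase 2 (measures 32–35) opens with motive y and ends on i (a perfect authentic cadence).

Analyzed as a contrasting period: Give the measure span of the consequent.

The antecedent is the phrase ending with the weaker cadence (half cadence, phrase 1) and the consequent the one ending more conclusively (perfect authentic cadence, phrase 2); the consequent is mm. 32–35.

measures 32–35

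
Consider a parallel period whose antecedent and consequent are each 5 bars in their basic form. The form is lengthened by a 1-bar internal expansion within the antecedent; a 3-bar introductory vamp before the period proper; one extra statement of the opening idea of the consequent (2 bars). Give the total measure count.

16 measures

Basic parallel period: 5 + 5 = 10 bars.
10 (basic form) + 1 (internal expansion) + 3 (introduction) + 2 (extra statement) = 16.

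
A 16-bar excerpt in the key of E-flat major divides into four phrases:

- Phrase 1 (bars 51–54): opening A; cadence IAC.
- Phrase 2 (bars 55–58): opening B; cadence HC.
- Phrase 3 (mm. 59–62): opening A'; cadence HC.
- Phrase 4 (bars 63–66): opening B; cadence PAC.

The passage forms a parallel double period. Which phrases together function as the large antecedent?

In a double period the first pair of phrases (ending half cadence) is the large antecedent and the second pair (ending perfect authentic cadence) is the large consequent; the antecedent is phrases 1 and 2.

phrases 1 and 2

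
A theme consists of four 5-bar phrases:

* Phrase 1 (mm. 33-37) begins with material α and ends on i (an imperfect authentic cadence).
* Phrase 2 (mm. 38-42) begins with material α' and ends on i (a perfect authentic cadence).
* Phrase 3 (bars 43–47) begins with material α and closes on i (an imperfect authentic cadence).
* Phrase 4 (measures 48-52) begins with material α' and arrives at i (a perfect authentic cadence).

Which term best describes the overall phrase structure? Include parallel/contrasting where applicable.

repeated period

The cadence pattern IAC–PAC–IAC–PAC is weak–strong twice, and phrases 3–4 restate phrases 1–2: a period heard twice, not a double period (which would end weakly at phrase 2).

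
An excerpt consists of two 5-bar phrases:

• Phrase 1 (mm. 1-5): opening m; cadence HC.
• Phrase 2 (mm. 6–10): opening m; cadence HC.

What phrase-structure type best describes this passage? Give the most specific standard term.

repeated phrase

Both phrases have the same opening (m) and the same cadence (half cadence): the second is a restatement, not a consequent, so this is a repeated phrase rather than a period.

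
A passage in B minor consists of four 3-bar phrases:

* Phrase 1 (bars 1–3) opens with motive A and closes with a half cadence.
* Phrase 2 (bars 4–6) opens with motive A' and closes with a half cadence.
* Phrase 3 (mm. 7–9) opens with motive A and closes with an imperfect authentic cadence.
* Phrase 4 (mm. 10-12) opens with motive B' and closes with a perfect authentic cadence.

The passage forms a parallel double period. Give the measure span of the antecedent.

In a double period the four phrases pair into a large antecedent (phrases 1–2, ending half cadence) and a large consequent (phrases 3–4, ending perfect authentic cadence). The antecedent spans measures 1-6.

measures 1–6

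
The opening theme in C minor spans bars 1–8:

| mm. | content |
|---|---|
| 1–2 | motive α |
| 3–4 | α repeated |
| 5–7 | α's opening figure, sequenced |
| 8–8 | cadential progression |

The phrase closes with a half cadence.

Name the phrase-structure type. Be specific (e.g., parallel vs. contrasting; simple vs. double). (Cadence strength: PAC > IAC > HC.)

sentence

Basic idea (bars 1–2) + its repetition (mm. 3-4) form the presentation; fragmentation and cadence (measures 5–8) form the continuation — the 8-bar whole is a sentence.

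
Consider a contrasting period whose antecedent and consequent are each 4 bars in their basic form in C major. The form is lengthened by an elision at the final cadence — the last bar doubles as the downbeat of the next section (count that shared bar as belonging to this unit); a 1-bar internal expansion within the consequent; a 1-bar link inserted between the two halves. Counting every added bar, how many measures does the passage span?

Basic contrasting period: 4 + 4 = 8 bars.
8 (basic form) + 1 (internal expansion) + 1 (link) = 10.
The elision shares a bar with the next section but does not change this unit's count.

10 measures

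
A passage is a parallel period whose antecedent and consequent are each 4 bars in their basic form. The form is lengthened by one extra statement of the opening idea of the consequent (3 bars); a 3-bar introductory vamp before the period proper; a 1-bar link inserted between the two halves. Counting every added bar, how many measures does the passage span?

15 measures

Basic parallel period: 4 + 4 = 8 bars.
8 (basic form) + 3 (extra statement) + 3 (introduction) + 1 (link) = 15.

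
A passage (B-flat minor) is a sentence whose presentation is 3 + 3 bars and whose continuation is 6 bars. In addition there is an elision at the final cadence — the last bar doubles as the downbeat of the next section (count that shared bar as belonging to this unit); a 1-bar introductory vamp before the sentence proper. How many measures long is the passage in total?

13 measures

Basic sentence: 3 + 3 + 6 = 12 bars.
12 (basic form) + 1 (introduction) = 13.
The elision shares a bar with the next section but does not change this unit's count.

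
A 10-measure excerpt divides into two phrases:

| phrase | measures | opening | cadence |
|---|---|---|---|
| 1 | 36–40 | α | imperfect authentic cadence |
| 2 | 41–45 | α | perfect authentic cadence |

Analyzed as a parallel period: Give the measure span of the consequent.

measures 41–45

The antecedent is the phrase ending with the weaker cadence (imperfect authentic cadence, phrase 1) and the consequent the one ending more conclusively (perfect authentic cadence, phrase 2); the consequent is mm. 41–45.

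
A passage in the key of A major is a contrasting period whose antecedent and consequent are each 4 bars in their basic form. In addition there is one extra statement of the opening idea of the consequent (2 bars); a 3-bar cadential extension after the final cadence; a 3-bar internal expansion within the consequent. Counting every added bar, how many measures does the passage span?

Basic contrasting period: 4 + 4 = 8 bars.
8 (basic form) + 2 (extra statement) + 3 (cadential extension) + 3 (internal expansion) = 16.

16 measures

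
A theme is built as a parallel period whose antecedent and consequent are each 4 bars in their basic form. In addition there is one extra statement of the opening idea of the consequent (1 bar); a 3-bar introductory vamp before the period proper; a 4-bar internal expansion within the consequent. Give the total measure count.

Basic parallel period: 4 + 4 = 8 bars.
8 (basic form) + 1 (extra statement) + 3 (introduction) + 4 (internal expansion) = 16.

16 measures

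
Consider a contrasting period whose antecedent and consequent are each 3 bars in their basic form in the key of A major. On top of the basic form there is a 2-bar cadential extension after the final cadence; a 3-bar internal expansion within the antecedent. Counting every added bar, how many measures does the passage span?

11 measures

Basic contrasting period: 3 + 3 = 6 bars.
6 (basic form) + 2 (cadential extension) + 3 (internal expansion) = 11.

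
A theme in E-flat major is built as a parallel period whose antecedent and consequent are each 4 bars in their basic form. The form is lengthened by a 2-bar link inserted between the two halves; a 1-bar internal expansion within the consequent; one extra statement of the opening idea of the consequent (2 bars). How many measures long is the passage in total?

13 measures

Basic parallel period: 4 + 4 = 8 bars.
8 (basic form) + 2 (link) + 1 (internal expansion) + 2 (extra statement) = 13.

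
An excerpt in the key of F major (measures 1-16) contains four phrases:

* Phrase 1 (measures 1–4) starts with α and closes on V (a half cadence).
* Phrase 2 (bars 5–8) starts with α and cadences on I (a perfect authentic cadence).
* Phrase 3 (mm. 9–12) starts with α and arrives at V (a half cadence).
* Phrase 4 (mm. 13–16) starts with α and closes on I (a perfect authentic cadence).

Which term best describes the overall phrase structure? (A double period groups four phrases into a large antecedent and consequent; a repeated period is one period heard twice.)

repeated period

The cadence pattern HC–PAC–HC–PAC is weak–strong twice, and phrases 3–4 restate phrases 1–2: a period heard twice, not a double period (which would end weakly at phrase 2).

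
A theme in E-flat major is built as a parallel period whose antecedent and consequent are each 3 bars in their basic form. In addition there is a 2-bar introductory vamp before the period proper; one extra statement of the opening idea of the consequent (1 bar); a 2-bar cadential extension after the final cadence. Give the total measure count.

11 measures

Basic parallel period: 3 + 3 = 6 bars.
6 (basic form) + 2 (introduction) + 1 (extra statement) + 2 (cadential extension) = 11.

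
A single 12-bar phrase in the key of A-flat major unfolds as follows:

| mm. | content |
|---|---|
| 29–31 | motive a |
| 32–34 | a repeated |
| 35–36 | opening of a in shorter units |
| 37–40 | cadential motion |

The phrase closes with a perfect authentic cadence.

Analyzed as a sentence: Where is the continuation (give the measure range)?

After the presentation (bars 29–34), the continuation covers the fragmentation through the cadence: measures 35-40.

measures 35–40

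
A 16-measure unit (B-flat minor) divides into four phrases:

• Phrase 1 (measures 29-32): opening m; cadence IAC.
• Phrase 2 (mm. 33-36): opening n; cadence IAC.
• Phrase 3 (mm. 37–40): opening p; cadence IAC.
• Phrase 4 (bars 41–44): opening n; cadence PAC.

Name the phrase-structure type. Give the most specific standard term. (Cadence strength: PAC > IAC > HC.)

Four phrases in two halves: the first half (mm. 29-36) ends with an imperfect authentic cadence, the second (mm. 37-44) with a perfect authentic cadence — a large antecedent–consequent pair, i.e. a double period.
Phrase 3 begins with different material from phrase 1, making it contrasting.

contrasting double period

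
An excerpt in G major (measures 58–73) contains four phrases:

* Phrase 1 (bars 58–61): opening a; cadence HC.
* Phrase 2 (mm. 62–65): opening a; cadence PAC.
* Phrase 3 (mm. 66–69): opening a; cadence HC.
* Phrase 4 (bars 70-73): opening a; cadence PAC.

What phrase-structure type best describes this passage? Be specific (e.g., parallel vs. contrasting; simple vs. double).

repeated period

The cadence pattern HC–PAC–HC–PAC is weak–strong twice, and phrases 3–4 restate phrases 1–2: a period heard twice, not a double period (which would end weakly at phrase 2).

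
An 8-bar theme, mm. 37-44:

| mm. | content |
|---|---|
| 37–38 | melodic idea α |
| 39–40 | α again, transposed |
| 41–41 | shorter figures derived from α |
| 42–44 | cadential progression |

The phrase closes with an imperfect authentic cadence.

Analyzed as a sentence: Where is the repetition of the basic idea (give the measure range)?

The presentation of a sentence is the basic idea (measures 37–38) plus its repetition (measures 39–40); the repetition of the basic idea is therefore mm. 39–40.

measures 39–40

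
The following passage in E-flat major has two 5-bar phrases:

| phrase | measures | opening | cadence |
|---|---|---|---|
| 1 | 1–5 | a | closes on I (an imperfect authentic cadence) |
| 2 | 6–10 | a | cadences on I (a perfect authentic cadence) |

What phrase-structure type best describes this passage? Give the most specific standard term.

Phrase 1 ends with an imperfect authentic cadence (weaker) and phrase 2 with a perfect authentic cadence (stronger): antecedent + consequent = a period.
The two phrases open with the same material (a / a), so the period is parallel.

parallel period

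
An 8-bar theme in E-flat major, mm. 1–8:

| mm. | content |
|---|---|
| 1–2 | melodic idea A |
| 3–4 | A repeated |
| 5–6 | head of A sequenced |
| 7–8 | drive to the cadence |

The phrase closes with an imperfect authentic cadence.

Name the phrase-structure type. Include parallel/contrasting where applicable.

sentence

Basic idea (measures 1-2) + its repetition (measures 3–4) form the presentation; fragmentation and cadence (measures 5–8) form the continuation — the 8-bar whole is a sentence.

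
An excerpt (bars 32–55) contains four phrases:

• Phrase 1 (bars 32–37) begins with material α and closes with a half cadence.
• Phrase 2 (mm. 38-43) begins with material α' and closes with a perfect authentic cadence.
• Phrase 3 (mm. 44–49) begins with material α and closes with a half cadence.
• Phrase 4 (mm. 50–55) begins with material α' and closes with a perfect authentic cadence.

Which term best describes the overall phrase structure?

repeated period

The cadence pattern HC–PAC–HC–PAC is weak–strong twice, and phrases 3–4 restate phrases 1–2: a period heard twice, not a double period (which would end weakly at phrase 2).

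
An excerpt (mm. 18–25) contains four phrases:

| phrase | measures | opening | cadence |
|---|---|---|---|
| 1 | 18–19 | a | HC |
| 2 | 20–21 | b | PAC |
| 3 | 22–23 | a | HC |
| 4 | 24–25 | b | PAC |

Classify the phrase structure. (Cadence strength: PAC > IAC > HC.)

The cadence pattern HC–PAC–HC–PAC is weak–strong twice, and phrases 3–4 restate phrases 1–2: a period heard twice, not a double period (which would end weakly at phrase 2).

repeated period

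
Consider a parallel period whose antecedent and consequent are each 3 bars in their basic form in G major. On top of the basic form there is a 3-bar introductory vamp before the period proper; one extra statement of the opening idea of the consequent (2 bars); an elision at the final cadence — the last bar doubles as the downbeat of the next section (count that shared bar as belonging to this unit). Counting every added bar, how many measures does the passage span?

11 measures

Basic parallel period: 3 + 3 = 6 bars.
6 (basic form) + 3 (introduction) + 2 (extra statement) = 11.
The elision shares a bar with the next section but does not change this unit's count.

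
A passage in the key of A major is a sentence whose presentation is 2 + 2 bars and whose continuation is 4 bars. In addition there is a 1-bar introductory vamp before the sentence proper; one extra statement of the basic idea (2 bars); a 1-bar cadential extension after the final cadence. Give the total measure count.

Basic sentence: 2 + 2 + 4 = 8 bars.
8 (basic form) + 1 (introduction) + 2 (extra statement) + 1 (cadential extension) = 12.

12 measures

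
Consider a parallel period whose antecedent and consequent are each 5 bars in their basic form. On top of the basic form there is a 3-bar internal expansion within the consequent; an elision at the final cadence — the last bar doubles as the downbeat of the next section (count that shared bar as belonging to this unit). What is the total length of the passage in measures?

Basic parallel period: 5 + 5 = 10 bars.
10 (basic form) + 3 (internal expansion) = 13.
The elision shares a bar with the next section but does not change this unit's count.

13 measures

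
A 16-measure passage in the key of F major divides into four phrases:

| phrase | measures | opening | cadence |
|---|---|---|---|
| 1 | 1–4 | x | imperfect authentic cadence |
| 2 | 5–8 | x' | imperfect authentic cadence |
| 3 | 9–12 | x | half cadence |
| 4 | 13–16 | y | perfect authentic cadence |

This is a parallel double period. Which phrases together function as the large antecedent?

In a double period the first pair of phrases (ending imperfect authentic cadence) is the large antecedent and the second pair (ending perfect authentic cadence) is the large consequent; the antecedent is phrases 1 and 2.

phrases 1 and 2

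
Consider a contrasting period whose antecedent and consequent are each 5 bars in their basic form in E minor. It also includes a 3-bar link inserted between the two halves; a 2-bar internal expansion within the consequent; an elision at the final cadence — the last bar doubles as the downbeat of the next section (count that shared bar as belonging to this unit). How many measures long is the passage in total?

15 measures

Basic contrasting period: 5 + 5 = 10 bars.
10 (basic form) + 3 (link) + 2 (internal expansion) = 15.
The elision shares a bar with the next section but does not change this unit's count.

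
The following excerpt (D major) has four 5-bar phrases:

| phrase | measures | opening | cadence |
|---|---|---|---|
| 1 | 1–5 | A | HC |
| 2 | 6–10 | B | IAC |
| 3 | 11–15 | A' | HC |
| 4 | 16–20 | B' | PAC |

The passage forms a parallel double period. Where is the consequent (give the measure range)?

In a double period the four phrases pair into a large antecedent (phrases 1–2, ending imperfect authentic cadence) and a large consequent (phrases 3–4, ending perfect authentic cadence). The consequent spans measures 11-20.

measures 11–20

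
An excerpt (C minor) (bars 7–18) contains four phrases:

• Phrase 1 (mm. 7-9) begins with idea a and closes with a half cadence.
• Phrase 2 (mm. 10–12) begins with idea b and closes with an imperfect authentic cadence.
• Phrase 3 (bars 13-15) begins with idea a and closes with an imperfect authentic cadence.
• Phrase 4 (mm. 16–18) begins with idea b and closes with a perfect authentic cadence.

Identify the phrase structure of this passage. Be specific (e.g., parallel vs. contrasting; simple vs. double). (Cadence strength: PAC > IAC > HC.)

Four phrases in two halves: the first half (mm. 7–12) ends with an imperfect authentic cadence, the second (measures 13–18) with a perfect authentic cadence — a large antecedent–consequent pair, i.e. a double period.
Phrase 3 begins with the same material as phrase 1, making it parallel.

parallel double period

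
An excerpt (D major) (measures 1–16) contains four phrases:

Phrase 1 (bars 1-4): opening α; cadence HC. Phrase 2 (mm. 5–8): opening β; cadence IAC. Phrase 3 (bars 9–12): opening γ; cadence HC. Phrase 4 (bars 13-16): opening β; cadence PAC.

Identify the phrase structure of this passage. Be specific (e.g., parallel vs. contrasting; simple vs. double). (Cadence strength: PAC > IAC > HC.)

contrasting double period

Four phrases in two halves: the first half (measures 1–8) ends with an imperfect authentic cadence, the second (measures 9-16) with a perfect authentic cadence — a large antecedent–consequent pair, i.e. a double period.
Phrase 3 begins with different material from phrase 1, making it contrasting.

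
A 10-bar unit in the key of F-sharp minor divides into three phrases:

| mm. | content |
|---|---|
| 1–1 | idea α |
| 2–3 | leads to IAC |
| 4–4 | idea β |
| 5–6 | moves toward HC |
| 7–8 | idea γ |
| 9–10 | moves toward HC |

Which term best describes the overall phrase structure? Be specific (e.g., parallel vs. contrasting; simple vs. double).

phrase group

The final phrase closes with a half cadence, which is not stronger than the preceding half cadence; the 3 phrases lack an overall antecedent–consequent design and so form a phrase group.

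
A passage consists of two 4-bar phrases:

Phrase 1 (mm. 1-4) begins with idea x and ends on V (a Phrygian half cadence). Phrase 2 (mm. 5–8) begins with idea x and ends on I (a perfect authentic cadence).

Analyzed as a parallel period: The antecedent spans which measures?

The antecedent is the phrase ending with the weaker cadence (Phrygian half cadence, phrase 1) and the consequent the one ending more conclusively (perfect authentic cadence, phrase 2); the antecedent is bars 1–4.

measures 1–4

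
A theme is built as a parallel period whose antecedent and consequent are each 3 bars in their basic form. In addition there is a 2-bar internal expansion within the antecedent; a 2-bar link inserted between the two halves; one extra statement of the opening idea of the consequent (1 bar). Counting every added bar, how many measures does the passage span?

11 measures

Basic parallel period: 3 + 3 = 6 bars.
6 (basic form) + 2 (internal expansion) + 2 (link) + 1 (extra statement) = 11.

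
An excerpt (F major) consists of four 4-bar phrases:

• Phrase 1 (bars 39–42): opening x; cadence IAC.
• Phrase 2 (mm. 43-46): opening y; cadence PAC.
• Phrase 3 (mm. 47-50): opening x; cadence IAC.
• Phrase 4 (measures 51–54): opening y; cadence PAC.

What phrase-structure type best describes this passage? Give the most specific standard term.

repeated period

The cadence pattern IAC–PAC–IAC–PAC is weak–strong twice, and phrases 3–4 restate phrases 1–2: a period heard twice, not a double period (which would end weakly at phrase 2).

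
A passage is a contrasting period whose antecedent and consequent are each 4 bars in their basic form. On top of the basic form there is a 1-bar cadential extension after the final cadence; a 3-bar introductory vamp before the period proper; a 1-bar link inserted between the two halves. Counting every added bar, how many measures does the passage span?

Basic contrasting period: 4 + 4 = 8 bars.
8 (basic form) + 1 (cadential extension) + 3 (introduction) + 1 (link) = 13.

13 measures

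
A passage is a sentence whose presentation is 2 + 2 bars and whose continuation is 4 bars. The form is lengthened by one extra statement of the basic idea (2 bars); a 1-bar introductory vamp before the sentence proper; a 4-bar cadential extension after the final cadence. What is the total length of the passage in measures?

Basic sentence: 2 + 2 + 4 = 8 bars.
8 (basic form) + 2 (extra statement) + 1 (introduction) + 4 (cadential extension) = 15.

15 measures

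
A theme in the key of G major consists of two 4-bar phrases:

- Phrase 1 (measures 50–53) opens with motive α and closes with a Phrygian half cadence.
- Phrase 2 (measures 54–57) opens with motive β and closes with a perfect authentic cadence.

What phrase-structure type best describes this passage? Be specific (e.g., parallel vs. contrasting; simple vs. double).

contrasting period

Phrase 1 ends with a Phrygian half cadence (weaker) and phrase 2 with a perfect authentic cadence (stronger): antecedent + consequent = a period.
The two phrases open with different material (α / β), so the period is contrasting.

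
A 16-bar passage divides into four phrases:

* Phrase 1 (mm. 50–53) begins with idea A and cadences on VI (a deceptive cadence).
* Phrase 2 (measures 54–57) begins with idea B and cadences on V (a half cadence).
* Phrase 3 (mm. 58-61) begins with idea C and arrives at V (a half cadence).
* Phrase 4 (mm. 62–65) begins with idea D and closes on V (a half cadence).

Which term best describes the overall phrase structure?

phrase group

Phrase 4 ends with a half cadence, no stronger than phrase 2's half cadence, so the four phrases do not form a double period; nor do phrases 3–4 duplicate 1–2, so it is not a repeated period. With no phrase reaching a conclusive cadence, the passage is a phrase group.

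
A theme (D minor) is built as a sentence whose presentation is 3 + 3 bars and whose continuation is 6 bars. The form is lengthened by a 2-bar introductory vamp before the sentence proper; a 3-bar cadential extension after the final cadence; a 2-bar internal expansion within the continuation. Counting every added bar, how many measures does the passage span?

Basic sentence: 3 + 3 + 6 = 12 bars.
12 (basic form) + 2 (introduction) + 3 (cadential extension) + 2 (internal expansion) = 19.

19 measures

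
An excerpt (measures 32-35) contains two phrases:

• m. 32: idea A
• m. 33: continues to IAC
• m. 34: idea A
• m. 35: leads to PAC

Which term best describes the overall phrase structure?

parallel period

Phrase 1 ends with an imperfect authentic cadence (weaker) and phrase 2 with a perfect authentic cadence (stronger): antecedent + consequent = a period.
The two phrases open with the same material (A / A), so the period is parallel.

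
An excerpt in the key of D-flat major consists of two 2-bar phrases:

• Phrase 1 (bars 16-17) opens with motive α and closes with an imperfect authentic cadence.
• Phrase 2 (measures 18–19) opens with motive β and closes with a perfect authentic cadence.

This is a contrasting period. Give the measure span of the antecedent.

The phrase ending with the weaker cadence (imperfect authentic cadence) is the antecedent; the one ending more conclusively (perfect authentic cadence) is the consequent. The antecedent is measures 16–17.

measures 16–17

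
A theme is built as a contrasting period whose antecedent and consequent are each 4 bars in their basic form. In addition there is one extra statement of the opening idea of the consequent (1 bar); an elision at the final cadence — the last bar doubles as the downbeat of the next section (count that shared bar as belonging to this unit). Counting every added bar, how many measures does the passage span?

Basic contrasting period: 4 + 4 = 8 bars.
8 (basic form) + 1 (extra statement) = 9.
The elision shares a bar with the next section but does not change this unit's count.

9 measures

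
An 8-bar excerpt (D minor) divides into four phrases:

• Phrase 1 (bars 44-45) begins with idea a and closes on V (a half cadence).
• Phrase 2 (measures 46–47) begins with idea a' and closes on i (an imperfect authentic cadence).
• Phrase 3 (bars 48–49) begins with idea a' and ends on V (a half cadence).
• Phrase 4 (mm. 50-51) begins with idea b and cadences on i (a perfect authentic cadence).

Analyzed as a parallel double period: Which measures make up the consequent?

measures 48–51

In a double period the four phrases pair into a large antecedent (phrases 1–2, ending imperfect authentic cadence) and a large consequent (phrases 3–4, ending perfect authentic cadence). The consequent spans bars 48–51.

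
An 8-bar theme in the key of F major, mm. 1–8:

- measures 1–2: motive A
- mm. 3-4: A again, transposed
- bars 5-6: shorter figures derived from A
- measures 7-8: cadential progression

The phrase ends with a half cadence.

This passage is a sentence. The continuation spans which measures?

After the presentation (measures 1–4), the continuation covers the fragmentation through the cadence: mm. 5–8.

measures 5–8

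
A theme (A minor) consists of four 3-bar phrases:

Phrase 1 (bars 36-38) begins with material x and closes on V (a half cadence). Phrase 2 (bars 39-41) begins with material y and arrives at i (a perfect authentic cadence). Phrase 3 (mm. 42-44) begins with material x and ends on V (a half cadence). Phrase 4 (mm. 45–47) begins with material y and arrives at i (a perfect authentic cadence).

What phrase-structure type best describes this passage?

repeated period

The cadence pattern HC–PAC–HC–PAC is weak–strong twice, and phrases 3–4 restate phrases 1–2: a period heard twice, not a double period (which would end weakly at phrase 2).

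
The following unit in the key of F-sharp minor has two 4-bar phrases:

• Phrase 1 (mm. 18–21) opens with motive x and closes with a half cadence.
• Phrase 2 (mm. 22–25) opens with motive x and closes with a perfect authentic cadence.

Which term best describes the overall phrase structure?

parallel period

Phrase 1 ends with a half cadence (weaker) and phrase 2 with a perfect authentic cadence (stronger): antecedent + consequent = a period.
The two phrases open with the same material (x / x), so the period is parallel.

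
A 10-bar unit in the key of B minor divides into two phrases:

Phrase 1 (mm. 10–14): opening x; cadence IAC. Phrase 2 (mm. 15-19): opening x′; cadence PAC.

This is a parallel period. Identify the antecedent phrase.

The phrase ending with the weaker cadence (imperfect authentic cadence) is the antecedent; the one ending more conclusively (perfect authentic cadence) is the consequent. The antecedent is phrase 1.

phrase 1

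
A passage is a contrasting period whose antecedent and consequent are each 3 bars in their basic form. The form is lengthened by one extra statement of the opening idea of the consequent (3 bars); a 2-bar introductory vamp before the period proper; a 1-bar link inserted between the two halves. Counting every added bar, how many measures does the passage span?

Basic contrasting period: 3 + 3 = 6 bars.
6 (basic form) + 3 (extra statement) + 2 (introduction) + 1 (link) = 12.

12 measures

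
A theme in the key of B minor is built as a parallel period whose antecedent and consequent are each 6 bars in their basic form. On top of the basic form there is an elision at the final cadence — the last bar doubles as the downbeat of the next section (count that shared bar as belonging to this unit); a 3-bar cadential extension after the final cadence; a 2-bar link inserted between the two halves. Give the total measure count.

Basic parallel period: 6 + 6 = 12 bars.
12 (basic form) + 3 (cadential extension) + 2 (link) = 17.
The elision shares a bar with the next section but does not change this unit's count.

17 measures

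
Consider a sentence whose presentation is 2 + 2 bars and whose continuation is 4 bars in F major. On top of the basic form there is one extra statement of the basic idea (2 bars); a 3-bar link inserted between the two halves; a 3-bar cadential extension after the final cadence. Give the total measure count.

Basic sentence: 2 + 2 + 4 = 8 bars.
8 (basic form) + 2 (extra statement) + 3 (link) + 3 (cadential extension) = 16.

16 measures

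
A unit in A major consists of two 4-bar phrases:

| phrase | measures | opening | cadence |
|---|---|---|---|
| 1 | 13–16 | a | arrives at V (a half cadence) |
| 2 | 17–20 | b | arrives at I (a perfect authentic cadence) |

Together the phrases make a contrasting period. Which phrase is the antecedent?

The phrase ending with the weaker cadence (half cadence) is the antecedent; the one ending more conclusively (perfect authentic cadence) is the consequent. The antecedent is phrase 1.

phrase 1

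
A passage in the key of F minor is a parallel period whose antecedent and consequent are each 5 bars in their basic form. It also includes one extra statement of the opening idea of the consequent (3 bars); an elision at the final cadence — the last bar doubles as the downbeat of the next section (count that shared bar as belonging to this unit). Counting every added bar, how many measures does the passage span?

Basic parallel period: 5 + 5 = 10 bars.
10 (basic form) + 3 (extra statement) = 13.
The elision shares a bar with the next section but does not change this unit's count.

13 measures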